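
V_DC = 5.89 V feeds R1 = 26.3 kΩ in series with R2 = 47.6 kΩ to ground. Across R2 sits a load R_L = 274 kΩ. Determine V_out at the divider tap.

V_out ≈ 3.57 V

First combine the lower leg with the load: R2 ‖ R_L = 40.55 kΩ.
Voltage divider with the loaded lower leg: V_out = 5.89 × 40.55/(26.3 + 40.55) = 5.89 × 0.6066 = 3.573 V.
(Unloaded it would be 3.79 V; the load pulls it down.)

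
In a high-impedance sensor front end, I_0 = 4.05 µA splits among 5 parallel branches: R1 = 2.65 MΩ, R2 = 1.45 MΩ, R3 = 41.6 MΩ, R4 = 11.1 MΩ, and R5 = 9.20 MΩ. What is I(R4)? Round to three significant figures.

I ≈ 0.283 µA

Conductances: ΣG = 1/2.65 + 1/1.45 + 1/41.6 + 1/11.1 + 1/9.20 = 1.290 (1/MΩ).
Current divider: I(R4) = I_0 · G_k/ΣG = 4.05 × (0.09009/1.290) = 4.05 × 0.06985 = 0.2829 µA.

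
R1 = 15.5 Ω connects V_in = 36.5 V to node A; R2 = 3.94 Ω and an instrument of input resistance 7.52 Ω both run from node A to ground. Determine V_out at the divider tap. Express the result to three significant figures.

The load sits in parallel with R2, giving an effective lower resistance R2' = R2·R_L/(R2+R_L) = 2.585 Ω.
Now apply the divider: V_out = 36.5 × 0.1430 = 5.218 V.

V_out ≈ 5.22 V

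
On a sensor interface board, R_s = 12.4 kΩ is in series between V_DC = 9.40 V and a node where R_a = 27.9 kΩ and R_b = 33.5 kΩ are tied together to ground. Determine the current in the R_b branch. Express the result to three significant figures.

Parallel bank: R_p = 1/(1/27.9 + 1/33.5) = 15.22 kΩ.
V_A by voltage divider: V_A = 9.40 × 15.22/(12.4 + 15.22) = 5.180 V.
I(R_b) = V_A / R_b = 5.180/33.5 = 0.1546 mA.
(Check via current divider: I_total = 0.3403 mA; share G_k/ΣG = 0.4544 → same result.)

I ≈ 0.155 mA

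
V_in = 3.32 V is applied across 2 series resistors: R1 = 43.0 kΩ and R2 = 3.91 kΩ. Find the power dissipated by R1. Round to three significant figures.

P ≈ 0.215 mW

Series current I = V_in/ΣR = 3.32/46.91 = 0.07077 mA.
V(R1) = I·R = 3.043 V; P = V·I = 3.043 × 0.07077 = 0.2154 mW.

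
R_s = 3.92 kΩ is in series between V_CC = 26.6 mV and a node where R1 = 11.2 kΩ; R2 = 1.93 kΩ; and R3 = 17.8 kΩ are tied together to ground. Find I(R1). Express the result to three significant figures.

I ≈ 0.659 µA

Parallel bank: R_p = 1/(1/11.2 + 1/1.93 + 1/17.8) = 1.507 kΩ.
V_A by voltage divider: V_A = 26.6 × 1.507/(3.92 + 1.507) = 7.386 mV.
I(R1) = V_A / R1 = 7.386/11.2 = 0.6595 µA.
(Check via current divider: I_total = 4.901 µA; share G_k/ΣG = 0.1345 → same result.)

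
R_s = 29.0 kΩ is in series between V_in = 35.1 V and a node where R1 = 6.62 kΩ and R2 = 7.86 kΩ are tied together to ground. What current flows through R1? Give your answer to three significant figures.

Combine the parallel branches: R_p = (1/6.62 + 1/7.86)⁻¹ = 3.593 kΩ.
V_A by voltage divider: V_A = 35.1 × 3.593/(29.0 + 3.593) = 3.870 V.
Branch current I = V_A/R1 = 3.870/6.62 = 0.5846 mA.
(Check via current divider: I_total = 1.077 mA; share G_k/ΣG = 0.5428 → same result.)

I ≈ 0.585 mA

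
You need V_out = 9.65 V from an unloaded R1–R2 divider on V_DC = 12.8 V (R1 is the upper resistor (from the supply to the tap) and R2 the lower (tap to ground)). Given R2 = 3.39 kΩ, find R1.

R1 ≈ 1.11 kΩ

Required fraction k = V_out/V_DC = 0.7539.
R1 = R2·(1/k − 1) = 3.39 × 0.3264 = 1.107 kΩ.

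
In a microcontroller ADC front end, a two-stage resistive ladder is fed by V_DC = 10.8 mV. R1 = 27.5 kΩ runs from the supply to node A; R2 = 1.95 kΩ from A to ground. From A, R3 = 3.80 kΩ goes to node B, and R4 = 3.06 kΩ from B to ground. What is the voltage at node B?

Looking into the second stage from A: R3 + R4 = 6.860 kΩ appears in parallel with R2.
Effective lower resistance at A: R2 ‖ 6.860 = 1.518 kΩ.
V_A = 10.8 × 1.518/(27.5 + 1.518) = 0.5651 mV.
Stage 2 is unloaded, so V_B = V_A · R4/(R3+R4) = 0.5651 × 3.06/6.860 = 0.2521 mV.

V_B ≈ 0.252 mV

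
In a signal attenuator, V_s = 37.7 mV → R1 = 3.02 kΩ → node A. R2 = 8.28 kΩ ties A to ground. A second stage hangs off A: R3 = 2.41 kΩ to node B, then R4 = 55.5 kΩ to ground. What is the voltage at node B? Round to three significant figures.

Looking into the second stage from A: R3 + R4 = 57.91 kΩ appears in parallel with R2.
Effective lower resistance at A: R2 ‖ 57.91 = 7.244 kΩ.
V_A = 37.7 × 7.244/(3.02 + 7.244) = 26.61 mV.
Stage 2 is unloaded, so V_B = V_A · R4/(R3+R4) = 26.61 × 55.5/57.91 = 25.50 mV.

V_B ≈ 25.5 mV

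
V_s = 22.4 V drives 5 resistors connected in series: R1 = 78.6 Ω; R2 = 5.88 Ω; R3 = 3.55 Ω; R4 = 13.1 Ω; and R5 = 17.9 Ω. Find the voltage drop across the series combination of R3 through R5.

V ≈ 6.50 V

ΣR = 78.6 + 5.88 + 3.55 + 13.1 + 17.9 = 119.0 Ω.
R_{R3..R5} = 3.55 + 13.1 + 17.9 = 34.55 Ω.
V = V_s · R/ΣR = 22.4 × 0.2903 = 6.502 V.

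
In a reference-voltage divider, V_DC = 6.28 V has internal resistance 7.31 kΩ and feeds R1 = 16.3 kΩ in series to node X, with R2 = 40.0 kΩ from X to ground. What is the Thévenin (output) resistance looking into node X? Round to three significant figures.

R1' = 7.31 + 16.3 = 23.61 kΩ (source resistance + R1).
With V_DC suppressed (replaced by a short), R_th = R1' ‖ R2 = (23.61 × 40.0)/(23.61 + 40.0) = 14.85 kΩ.

R_th ≈ 14.8 kΩ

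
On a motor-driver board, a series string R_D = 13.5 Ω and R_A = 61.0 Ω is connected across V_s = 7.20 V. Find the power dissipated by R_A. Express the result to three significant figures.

P ≈ 0.570 W

The common current is I = 7.20/74.50 = 0.09664 A.
P = I²R = 0.009340 × 61.0 = 0.5697 W.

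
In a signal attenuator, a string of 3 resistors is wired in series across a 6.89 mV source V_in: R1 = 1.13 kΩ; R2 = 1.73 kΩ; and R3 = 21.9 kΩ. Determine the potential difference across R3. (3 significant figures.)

V ≈ 6.09 mV

Series total: ΣR = 1.13 + 1.73 + 21.9 = 24.76 kΩ.
V = V_in · R/ΣR = 6.89 × 0.8845 = 6.094 mV.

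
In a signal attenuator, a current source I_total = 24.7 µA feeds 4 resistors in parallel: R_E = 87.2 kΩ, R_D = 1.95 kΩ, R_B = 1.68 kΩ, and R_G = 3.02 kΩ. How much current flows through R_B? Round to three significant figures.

Conductances: ΣG = 1/87.2 + 1/1.95 + 1/1.68 + 1/3.02 = 1.451 (1/kΩ).
R_B takes the fraction G_k/ΣG = 0.5952/1.451 = 0.4103, so I = 24.7 × 0.4103 = 10.14 µA.

I ≈ 10.1 µA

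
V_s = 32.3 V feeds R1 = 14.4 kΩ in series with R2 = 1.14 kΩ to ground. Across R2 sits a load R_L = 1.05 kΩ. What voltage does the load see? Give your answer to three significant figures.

The load sits in parallel with R2, giving an effective lower resistance R2' = R2·R_L/(R2+R_L) = 0.5466 kΩ.
Then V_out = V_s · R2'/(R1 + R2') = 32.3 × 0.5466/14.95 = 1.181 V.

V_out ≈ 1.18 V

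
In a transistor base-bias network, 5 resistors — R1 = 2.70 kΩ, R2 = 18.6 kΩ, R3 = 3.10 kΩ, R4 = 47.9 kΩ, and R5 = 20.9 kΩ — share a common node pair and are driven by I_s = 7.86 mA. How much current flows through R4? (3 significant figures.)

ΣG = 1/2.70 + 1/18.6 + 1/3.10 + 1/47.9 + 1/20.9 = 0.8154.
By the current-divider rule, I = I_s · G_k/ΣG = 7.86 × 0.02560 = 0.2012 mA.

I ≈ 0.201 mA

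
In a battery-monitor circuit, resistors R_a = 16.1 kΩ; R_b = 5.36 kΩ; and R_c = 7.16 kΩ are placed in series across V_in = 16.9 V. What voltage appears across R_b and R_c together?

V ≈ 7.39 V

Series total: ΣR = 16.1 + 5.36 + 7.16 = 28.62 kΩ.
R_{R_b..R_c} = 5.36 + 7.16 = 12.52 kΩ.
V = V_in · R/ΣR = 16.9 × 0.4375 = 7.393 V.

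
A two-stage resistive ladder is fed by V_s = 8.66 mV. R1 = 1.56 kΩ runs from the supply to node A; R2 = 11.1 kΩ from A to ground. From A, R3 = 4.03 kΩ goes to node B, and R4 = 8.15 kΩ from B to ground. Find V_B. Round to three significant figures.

V_B ≈ 4.57 mV

Node A sees R2 in parallel with the series input of stage 2, R3 + R4 = 12.18 kΩ.
Effective lower resistance at A: R2 ‖ 12.18 = 5.807 kΩ.
V_A = 8.66 × 5.807/(1.56 + 5.807) = 6.826 mV.
V_B = V_A × 0.6691 = 4.568 mV.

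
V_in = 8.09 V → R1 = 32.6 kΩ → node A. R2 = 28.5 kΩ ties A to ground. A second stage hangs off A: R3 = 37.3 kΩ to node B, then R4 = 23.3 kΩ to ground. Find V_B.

V_B ≈ 1.16 V

The second stage (R3 + R4 = 60.60 kΩ) loads node A in parallel with R2.
Effective lower resistance at A: R2 ‖ 60.60 = 19.38 kΩ.
So V_A = 8.09 × 0.3729 = 3.017 V.
Then the unloaded second divider: V_B = V_A × R4/(R3+R4) = 3.017 × 0.3845 = 1.160 V.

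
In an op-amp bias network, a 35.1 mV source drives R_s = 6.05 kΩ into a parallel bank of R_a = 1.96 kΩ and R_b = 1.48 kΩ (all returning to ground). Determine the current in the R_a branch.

I ≈ 2.19 µA

Combine the parallel branches: R_p = (1/1.96 + 1/1.48)⁻¹ = 0.8433 kΩ.
V_A by voltage divider: V_A = 35.1 × 0.8433/(6.05 + 0.8433) = 4.294 mV.
Branch current I = V_A/R_a = 4.294/1.96 = 2.191 µA.
(Equivalently: I_total = 5.092 µA, then current-divider fraction G_k/ΣG = 0.4302.)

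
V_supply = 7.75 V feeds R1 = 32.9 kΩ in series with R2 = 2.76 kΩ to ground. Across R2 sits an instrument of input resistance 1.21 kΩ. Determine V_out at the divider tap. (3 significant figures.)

V_out ≈ 0.193 V

The load sits in parallel with R2, giving an effective lower resistance R2' = R2·R_L/(R2+R_L) = 0.8412 kΩ.
Voltage divider with the loaded lower leg: V_out = 7.75 × 0.8412/(32.9 + 0.8412) = 7.75 × 0.02493 = 0.1932 V.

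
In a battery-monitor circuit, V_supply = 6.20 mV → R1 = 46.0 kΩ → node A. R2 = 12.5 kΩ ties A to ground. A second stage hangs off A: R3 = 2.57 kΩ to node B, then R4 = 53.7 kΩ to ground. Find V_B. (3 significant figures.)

The second stage (R3 + R4 = 56.27 kΩ) loads node A in parallel with R2.
Effective lower resistance at A: R2 ‖ 56.27 = 10.23 kΩ.
So V_A = 6.20 × 0.1819 = 1.128 mV.
Then the unloaded second divider: V_B = V_A × R4/(R3+R4) = 1.128 × 0.9543 = 1.076 mV.

V_B ≈ 1.08 mV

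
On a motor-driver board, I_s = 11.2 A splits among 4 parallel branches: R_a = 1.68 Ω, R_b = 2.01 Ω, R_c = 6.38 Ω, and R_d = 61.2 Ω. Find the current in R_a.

ΣG = 1/1.68 + 1/2.01 + 1/6.38 + 1/61.2 = 1.266.
Current divider: I(R_a) = I_s · G_k/ΣG = 11.2 × (0.5952/1.266) = 11.2 × 0.4702 = 5.267 A.

I ≈ 5.27 A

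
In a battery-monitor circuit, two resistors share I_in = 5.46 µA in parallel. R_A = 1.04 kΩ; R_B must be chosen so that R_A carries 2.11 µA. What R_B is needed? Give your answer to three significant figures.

Two-branch current divider: I_A = I_in · R_B/(R_A + R_B).
2.11/5.46 = R_B/(R_A + R_B) → R_B = R_A · (0.3864)/(1 − 0.3864) = 1.04 × 0.6299 = 0.6550 kΩ.

R_B ≈ 0.655 kΩ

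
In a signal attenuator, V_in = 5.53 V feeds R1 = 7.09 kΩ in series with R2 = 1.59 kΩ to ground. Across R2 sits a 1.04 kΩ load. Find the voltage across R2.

V_out ≈ 0.450 V

First combine the lower leg with the load: R2 ‖ R_L = 0.6287 kΩ.
Then V_out = V_in · R2'/(R1 + R2') = 5.53 × 0.6287/7.719 = 0.4505 V.
(Unloaded it would be 1.01 V; the load pulls it down.)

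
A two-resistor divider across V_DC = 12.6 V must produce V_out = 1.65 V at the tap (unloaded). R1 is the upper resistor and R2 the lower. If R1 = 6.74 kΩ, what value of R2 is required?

R2 ≈ 1.02 kΩ

The divider ratio is R2/(R1+R2) = 1.65/12.6 = 0.1310.
R2 = R1 · 0.1310/(1 − 0.1310) = 1.016 kΩ.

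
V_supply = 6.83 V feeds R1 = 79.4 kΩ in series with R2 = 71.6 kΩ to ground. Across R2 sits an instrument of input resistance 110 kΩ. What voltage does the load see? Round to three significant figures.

The load sits in parallel with R2, giving an effective lower resistance R2' = R2·R_L/(R2+R_L) = 43.37 kΩ.
Now apply the divider: V_out = 6.83 × 0.3533 = 2.413 V.

V_out ≈ 2.41 V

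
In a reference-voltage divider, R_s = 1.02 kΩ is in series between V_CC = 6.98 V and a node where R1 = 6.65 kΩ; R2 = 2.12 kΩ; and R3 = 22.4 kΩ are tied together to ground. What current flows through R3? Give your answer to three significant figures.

Combine the parallel branches: R_p = (1/6.65 + 1/2.12 + 1/22.4)⁻¹ = 1.500 kΩ.
Node voltage V_A = V_CC · R_p/(R_s + R_p) = 6.98 × 0.5952 = 4.155 V.
Branch current I = V_A/R3 = 4.155/22.4 = 0.1855 mA.

I ≈ 0.185 mA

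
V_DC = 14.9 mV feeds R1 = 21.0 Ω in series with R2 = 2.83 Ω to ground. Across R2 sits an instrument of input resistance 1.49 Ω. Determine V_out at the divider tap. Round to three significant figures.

V_out ≈ 0.662 mV

R2 ‖ R_L = (2.83 × 1.49)/(2.83 + 1.49) = 0.9761 Ω.
Then V_out = V_DC · R2'/(R1 + R2') = 14.9 × 0.9761/21.98 = 0.6618 mV.
(Unloaded it would be 1.77 mV; the load pulls it down.)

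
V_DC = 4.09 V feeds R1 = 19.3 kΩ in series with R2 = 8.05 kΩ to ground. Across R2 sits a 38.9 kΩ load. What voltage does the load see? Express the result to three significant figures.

V_out ≈ 1.05 V

First combine the lower leg with the load: R2 ‖ R_L = 6.670 kΩ.
Then V_out = V_DC · R2'/(R1 + R2') = 4.09 × 6.670/25.97 = 1.050 V.
(Unloaded it would be 1.20 V; the load pulls it down.)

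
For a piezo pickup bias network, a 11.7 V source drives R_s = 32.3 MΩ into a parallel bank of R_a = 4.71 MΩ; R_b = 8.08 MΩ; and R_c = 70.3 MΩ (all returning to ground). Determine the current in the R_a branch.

I ≈ 0.202 µA

Equivalent of the parallel group: R_p = 2.855 MΩ.
V_A by voltage divider: V_A = 11.7 × 2.855/(32.3 + 2.855) = 0.9501 V.
Branch current I = V_A/R_a = 0.9501/4.71 = 0.2017 µA.
(Check via current divider: I_total = 0.3328 µA; share G_k/ΣG = 0.6061 → same result.)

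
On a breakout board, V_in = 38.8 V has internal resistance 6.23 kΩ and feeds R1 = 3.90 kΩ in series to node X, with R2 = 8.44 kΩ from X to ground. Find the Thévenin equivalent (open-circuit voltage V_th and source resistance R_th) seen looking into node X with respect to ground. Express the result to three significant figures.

R1' = 6.23 + 3.90 = 10.13 kΩ (source resistance + R1).
With X open, the divider is unloaded: V_th = 38.8 × 8.44/18.57 = 17.63 V.
Zeroing V_in shorts the top of R1' to ground, so R_th = R1' ‖ R2 = 4.604 kΩ.

V_th ≈ 17.6 V, R_th ≈ 4.60 kΩ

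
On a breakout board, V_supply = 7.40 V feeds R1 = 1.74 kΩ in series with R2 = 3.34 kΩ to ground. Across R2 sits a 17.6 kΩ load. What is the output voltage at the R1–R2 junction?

V_out ≈ 4.57 V

The load sits in parallel with R2, giving an effective lower resistance R2' = R2·R_L/(R2+R_L) = 2.807 kΩ.
Now apply the divider: V_out = 7.40 × 0.6174 = 4.568 V.
(Unloaded it would be 4.87 V; the load pulls it down.)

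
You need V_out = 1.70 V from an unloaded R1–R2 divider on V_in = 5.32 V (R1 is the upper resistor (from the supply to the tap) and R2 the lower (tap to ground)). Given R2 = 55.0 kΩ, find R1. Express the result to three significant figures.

V_out/V_in = R2/(R1+R2) = 0.3195.
So R1 = R2 · (V_in/V_out − 1) = 55.0 × (5.32/1.70 − 1) = 55.0 × 2.129 = 117.1 kΩ.

R1 ≈ 117 kΩ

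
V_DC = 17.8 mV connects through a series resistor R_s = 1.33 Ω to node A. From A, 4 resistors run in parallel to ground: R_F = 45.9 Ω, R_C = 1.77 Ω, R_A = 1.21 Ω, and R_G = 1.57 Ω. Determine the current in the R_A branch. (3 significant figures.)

Combine the parallel branches: R_p = (1/45.9 + 1/1.77 + 1/1.21 + 1/1.57)⁻¹ = 0.4878 Ω.
V_A = 17.8 × 0.4878/1.818 = 4.776 mV.
I(R_A) = V_A / R_A = 4.776/1.21 = 3.947 mA.

I ≈ 3.95 mA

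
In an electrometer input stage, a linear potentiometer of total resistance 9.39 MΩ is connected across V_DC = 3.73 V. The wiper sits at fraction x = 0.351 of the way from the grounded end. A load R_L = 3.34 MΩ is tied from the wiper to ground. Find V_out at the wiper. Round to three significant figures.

V_out ≈ 0.798 V

Split the track: R_lower = x·R_p = 3.296 MΩ, R_upper = (1−x)·R_p = 6.094 MΩ.
R_L loads the lower segment: effective lower R = 1.659 MΩ.
V_out = 3.73 × 1.659/(6.094 + 1.659) = 0.7981 V.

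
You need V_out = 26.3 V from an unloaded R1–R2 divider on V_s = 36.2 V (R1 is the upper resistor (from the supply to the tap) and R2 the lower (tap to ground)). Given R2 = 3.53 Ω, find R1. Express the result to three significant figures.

R1 ≈ 1.33 Ω

V_out/V_s = R2/(R1+R2) = 0.7265.
So R1 = R2 · (V_s/V_out − 1) = 3.53 × (36.2/26.3 − 1) = 3.53 × 0.3764 = 1.329 Ω.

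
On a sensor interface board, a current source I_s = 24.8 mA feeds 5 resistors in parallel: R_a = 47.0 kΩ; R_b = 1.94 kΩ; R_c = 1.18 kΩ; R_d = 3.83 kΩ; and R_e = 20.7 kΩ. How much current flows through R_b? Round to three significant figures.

Conductances: ΣG = 1/47.0 + 1/1.94 + 1/1.18 + 1/3.83 + 1/20.7 = 1.694 (1/kΩ).
By the current-divider rule, I = I_s · G_k/ΣG = 24.8 × 0.3044 = 7.548 mA.

I ≈ 7.55 mA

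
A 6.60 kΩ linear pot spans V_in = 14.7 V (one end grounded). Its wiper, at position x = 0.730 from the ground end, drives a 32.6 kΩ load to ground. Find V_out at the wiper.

Split the track: R_lower = x·R_p = 4.818 kΩ, R_upper = (1−x)·R_p = 1.782 kΩ.
R_L loads the lower segment: effective lower R = 4.198 kΩ.
V_out = 14.7 × 4.198/(1.782 + 4.198) = 10.32 V.
(Unloaded: V_out = x·V_in = 10.7 V.)

V_out ≈ 10.3 V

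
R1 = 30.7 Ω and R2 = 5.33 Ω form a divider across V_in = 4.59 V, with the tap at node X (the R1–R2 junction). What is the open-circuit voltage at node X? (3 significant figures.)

V_th is the unloaded tap voltage: V_in · R2/(R1+R2) = 4.59 × 0.1479 = 0.6790 V.

V_th ≈ 0.679 V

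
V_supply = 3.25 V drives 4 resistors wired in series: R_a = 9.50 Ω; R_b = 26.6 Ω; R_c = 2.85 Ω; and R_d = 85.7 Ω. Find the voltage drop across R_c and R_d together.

V ≈ 2.31 V

Total series resistance ΣR = 9.50 + 26.6 + 2.85 + 85.7 = 124.7 Ω.
R_{R_c..R_d} = 2.85 + 85.7 = 88.55 Ω.
Voltage divider: V = V_supply · (88.55 / 124.7) = 3.25 × 0.7104 = 2.309 V.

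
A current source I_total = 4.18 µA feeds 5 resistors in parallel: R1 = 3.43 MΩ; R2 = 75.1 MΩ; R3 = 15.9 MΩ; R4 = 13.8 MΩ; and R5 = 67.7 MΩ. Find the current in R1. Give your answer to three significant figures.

I ≈ 2.68 µA

ΣG = 1/3.43 + 1/75.1 + 1/15.9 + 1/13.8 + 1/67.7 = 0.4550.
By the current-divider rule, I = I_total · G_k/ΣG = 4.18 × 0.6408 = 2.678 µA.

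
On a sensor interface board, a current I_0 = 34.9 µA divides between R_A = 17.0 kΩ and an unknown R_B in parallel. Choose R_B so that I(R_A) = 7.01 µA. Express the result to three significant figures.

R_B ≈ 4.27 kΩ

In a two-way split, I_A/I_0 = R_B/(R_A + R_B).
With f = 0.2009, R_B = R_A · f/(1−f) = 17.0 × 0.2513 = 4.273 kΩ.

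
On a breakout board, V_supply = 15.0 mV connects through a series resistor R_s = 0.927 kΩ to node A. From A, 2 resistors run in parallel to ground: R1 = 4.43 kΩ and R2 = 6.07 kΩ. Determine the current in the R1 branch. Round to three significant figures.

Parallel bank: R_p = 1/(1/4.43 + 1/6.07) = 2.561 kΩ.
Node voltage V_A = V_supply · R_p/(R_s + R_p) = 15.0 × 0.7342 = 11.01 mV.
I(R1) = V_A / R1 = 11.01/4.43 = 2.486 µA.
(Check via current divider: I_total = 4.301 µA; share G_k/ΣG = 0.5781 → same result.)

I ≈ 2.49 µA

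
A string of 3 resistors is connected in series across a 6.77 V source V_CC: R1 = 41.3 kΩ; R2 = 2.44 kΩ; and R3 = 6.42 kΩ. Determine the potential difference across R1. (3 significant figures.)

V ≈ 5.57 V

ΣR = 41.3 + 2.44 + 6.42 = 50.16 kΩ.
By the voltage-divider rule, V = 6.77 × 41.30/50.16 = 5.574 V.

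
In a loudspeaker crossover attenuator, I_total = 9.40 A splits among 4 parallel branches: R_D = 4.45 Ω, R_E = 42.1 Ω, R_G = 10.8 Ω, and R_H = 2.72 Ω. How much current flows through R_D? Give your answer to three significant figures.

ΣG = 1/4.45 + 1/42.1 + 1/10.8 + 1/2.72 = 0.7087.
By the current-divider rule, I = I_total · G_k/ΣG = 9.40 × 0.3171 = 2.981 A.

I ≈ 2.98 A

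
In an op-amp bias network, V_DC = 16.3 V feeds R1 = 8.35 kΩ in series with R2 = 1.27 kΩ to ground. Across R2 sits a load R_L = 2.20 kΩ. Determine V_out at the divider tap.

First combine the lower leg with the load: R2 ‖ R_L = 0.8052 kΩ.
Voltage divider with the loaded lower leg: V_out = 16.3 × 0.8052/(8.35 + 0.8052) = 16.3 × 0.08795 = 1.434 V.
(Unloaded it would be 2.15 V; the load pulls it down.)

V_out ≈ 1.43 V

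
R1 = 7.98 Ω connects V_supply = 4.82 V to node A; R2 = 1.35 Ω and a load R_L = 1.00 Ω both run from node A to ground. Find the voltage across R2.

V_out ≈ 0.324 V

R2 ‖ R_L = (1.35 × 1.00)/(1.35 + 1.00) = 0.5745 Ω.
Then V_out = V_supply · R2'/(R1 + R2') = 4.82 × 0.5745/8.554 = 0.3237 V.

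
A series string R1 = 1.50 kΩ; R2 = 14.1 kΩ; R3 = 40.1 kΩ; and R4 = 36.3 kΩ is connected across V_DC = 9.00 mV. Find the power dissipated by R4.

P ≈ 0.347 nW

ΣR = 92.00 kΩ → I = 9.00/92.00 = 0.09783 µA.
V(R4) = I·R = 3.551 mV; P = V·I = 3.551 × 0.09783 = 0.3474 nW.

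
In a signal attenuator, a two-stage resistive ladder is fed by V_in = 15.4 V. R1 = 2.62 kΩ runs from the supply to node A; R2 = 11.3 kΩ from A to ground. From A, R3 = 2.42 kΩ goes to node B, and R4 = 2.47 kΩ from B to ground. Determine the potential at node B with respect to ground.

V_B ≈ 4.40 V

Node A sees R2 in parallel with the series input of stage 2, R3 + R4 = 4.890 kΩ.
Effective lower resistance at A: R2 ‖ 4.890 = 3.413 kΩ.
V_A = 15.4 × 3.413/(2.62 + 3.413) = 8.712 V.
V_B = V_A × 0.5051 = 4.401 V.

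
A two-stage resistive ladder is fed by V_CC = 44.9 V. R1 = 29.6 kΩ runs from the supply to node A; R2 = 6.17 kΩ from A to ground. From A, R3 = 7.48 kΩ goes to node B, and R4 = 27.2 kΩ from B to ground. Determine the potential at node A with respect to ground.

V_A ≈ 6.75 V

Node A sees R2 in parallel with the series input of stage 2, R3 + R4 = 34.68 kΩ.
Effective lower resistance at A: R2 ‖ 34.68 = 5.238 kΩ.
So V_A = 44.9 × 0.1504 = 6.751 V.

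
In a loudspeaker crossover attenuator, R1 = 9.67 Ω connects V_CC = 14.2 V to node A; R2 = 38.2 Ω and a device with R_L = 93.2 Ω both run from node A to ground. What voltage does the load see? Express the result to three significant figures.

First combine the lower leg with the load: R2 ‖ R_L = 27.09 Ω.
Voltage divider with the loaded lower leg: V_out = 14.2 × 27.09/(9.67 + 27.09) = 14.2 × 0.7370 = 10.47 V.

V_out ≈ 10.5 V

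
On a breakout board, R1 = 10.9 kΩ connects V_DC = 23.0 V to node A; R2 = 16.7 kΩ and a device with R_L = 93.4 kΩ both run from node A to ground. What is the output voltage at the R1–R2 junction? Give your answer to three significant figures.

V_out ≈ 13.0 V

The load sits in parallel with R2, giving an effective lower resistance R2' = R2·R_L/(R2+R_L) = 14.17 kΩ.
Voltage divider with the loaded lower leg: V_out = 23.0 × 14.17/(10.9 + 14.17) = 23.0 × 0.5652 = 13.00 V.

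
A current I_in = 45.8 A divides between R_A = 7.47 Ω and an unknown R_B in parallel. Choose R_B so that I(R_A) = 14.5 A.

The fraction through R_A equals R_B/(R_A+R_B).
14.5/45.8 = R_B/(R_A + R_B) → R_B = R_A · (0.3166)/(1 − 0.3166) = 7.47 × 0.4633 = 3.461 Ω.

R_B ≈ 3.46 Ω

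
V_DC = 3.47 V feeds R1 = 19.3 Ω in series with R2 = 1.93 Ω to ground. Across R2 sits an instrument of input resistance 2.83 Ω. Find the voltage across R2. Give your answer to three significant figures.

The load sits in parallel with R2, giving an effective lower resistance R2' = R2·R_L/(R2+R_L) = 1.147 Ω.
Then V_out = V_DC · R2'/(R1 + R2') = 3.47 × 1.147/20.45 = 0.1947 V.

V_out ≈ 0.195 V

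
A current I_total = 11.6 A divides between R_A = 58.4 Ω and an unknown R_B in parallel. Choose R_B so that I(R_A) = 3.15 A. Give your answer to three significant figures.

R_B ≈ 21.8 Ω

In a two-way split, I_A/I_total = R_B/(R_A + R_B).
3.15/11.6 = R_B/(R_A + R_B) → R_B = R_A · (0.2716)/(1 − 0.2716) = 58.4 × 0.3728 = 21.77 Ω.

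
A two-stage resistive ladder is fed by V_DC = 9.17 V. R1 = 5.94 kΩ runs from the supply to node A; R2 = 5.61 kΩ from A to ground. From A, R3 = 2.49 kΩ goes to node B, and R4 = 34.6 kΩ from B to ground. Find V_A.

The second stage (R3 + R4 = 37.09 kΩ) loads node A in parallel with R2.
Effective lower resistance at A: R2 ‖ 37.09 = 4.873 kΩ.
First divider: V_A = V_DC · 4.873/(5.94 + 4.873) = 4.133 V.

V_A ≈ 4.13 V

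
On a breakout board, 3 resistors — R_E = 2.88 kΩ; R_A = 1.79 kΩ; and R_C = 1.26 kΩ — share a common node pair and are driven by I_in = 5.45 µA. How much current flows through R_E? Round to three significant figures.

Conductances: ΣG = 1/2.88 + 1/1.79 + 1/1.26 = 1.700 (1/kΩ).
By the current-divider rule, I = I_in · G_k/ΣG = 5.45 × 0.2043 = 1.113 µA.

I ≈ 1.11 µA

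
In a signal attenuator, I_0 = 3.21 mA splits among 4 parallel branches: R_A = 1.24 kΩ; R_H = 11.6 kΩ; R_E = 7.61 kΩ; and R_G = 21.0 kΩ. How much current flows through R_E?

Total conductance ΣG = 1/1.24 + 1/11.6 + 1/7.61 + 1/21.0 = 1.072 (units of 1/kΩ).
Current divider: I(R_E) = I_0 · G_k/ΣG = 3.21 × (0.1314/1.072) = 3.21 × 0.1226 = 0.3936 mA.

I ≈ 0.394 mA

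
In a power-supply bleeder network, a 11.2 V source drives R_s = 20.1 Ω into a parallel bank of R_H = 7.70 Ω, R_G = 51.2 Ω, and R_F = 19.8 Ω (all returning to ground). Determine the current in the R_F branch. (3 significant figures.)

I ≈ 0.113 A

Parallel bank: R_p = 1/(1/7.70 + 1/51.2 + 1/19.8) = 5.002 Ω.
V_A by voltage divider: V_A = 11.2 × 5.002/(20.1 + 5.002) = 2.232 V.
I(R_F) = V_A / R_F = 2.232/19.8 = 0.1127 A.
(Equivalently: I_total = 0.4462 A, then current-divider fraction G_k/ΣG = 0.2526.)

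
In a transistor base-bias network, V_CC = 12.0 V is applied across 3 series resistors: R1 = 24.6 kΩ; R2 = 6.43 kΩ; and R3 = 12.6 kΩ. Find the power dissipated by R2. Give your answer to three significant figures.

P ≈ 0.486 mW

ΣR = 43.63 kΩ → I = 12.0/43.63 = 0.2750 mA.
V(R2) = I·R = 1.769 V; P = V·I = 1.769 × 0.2750 = 0.4864 mW.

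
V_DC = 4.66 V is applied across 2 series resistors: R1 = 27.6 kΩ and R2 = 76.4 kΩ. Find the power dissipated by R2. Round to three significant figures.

P ≈ 0.153 mW

The common current is I = 4.66/104.0 = 0.04481 mA.
P(R2) = I²·R2 = (0.04481)² × 76.4 = 0.1534 mW.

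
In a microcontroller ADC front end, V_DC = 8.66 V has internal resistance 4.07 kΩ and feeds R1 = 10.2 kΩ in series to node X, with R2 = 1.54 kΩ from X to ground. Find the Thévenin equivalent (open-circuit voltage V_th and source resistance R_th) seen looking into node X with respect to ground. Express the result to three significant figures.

R1' = 4.07 + 10.2 = 14.27 kΩ (source resistance + R1).
V_th is the unloaded tap voltage: V_DC · R2/(R1'+R2) = 8.66 × 0.09741 = 0.8435 V.
With V_DC suppressed (replaced by a short), R_th = R1' ‖ R2 = (14.27 × 1.54)/(14.27 + 1.54) = 1.390 kΩ.

V_th ≈ 0.844 V, R_th ≈ 1.39 kΩ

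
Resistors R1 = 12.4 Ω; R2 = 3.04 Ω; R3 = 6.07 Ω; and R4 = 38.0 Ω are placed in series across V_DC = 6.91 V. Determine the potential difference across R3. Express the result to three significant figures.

Series total: ΣR = 12.4 + 3.04 + 6.07 + 38.0 = 59.51 Ω.
Voltage divider: V = V_DC · (6.070 / 59.51) = 6.91 × 0.1020 = 0.7048 V.

V ≈ 0.705 V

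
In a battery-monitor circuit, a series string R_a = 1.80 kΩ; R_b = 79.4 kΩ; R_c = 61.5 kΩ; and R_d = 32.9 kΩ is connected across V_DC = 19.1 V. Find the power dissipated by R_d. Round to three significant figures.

P ≈ 0.389 mW

ΣR = 175.6 kΩ → I = 19.1/175.6 = 0.1088 mA.
V(R_d) = I·R = 3.579 V; P = V·I = 3.579 × 0.1088 = 0.3892 mW.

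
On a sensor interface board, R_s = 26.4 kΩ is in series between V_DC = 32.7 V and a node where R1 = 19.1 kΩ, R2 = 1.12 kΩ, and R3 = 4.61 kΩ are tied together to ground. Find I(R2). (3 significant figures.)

I ≈ 0.922 mA

Equivalent of the parallel group: R_p = 0.8605 kΩ.
V_A = 32.7 × 0.8605/27.26 = 1.032 V.
Branch current I = V_A/R2 = 1.032/1.12 = 0.9216 mA.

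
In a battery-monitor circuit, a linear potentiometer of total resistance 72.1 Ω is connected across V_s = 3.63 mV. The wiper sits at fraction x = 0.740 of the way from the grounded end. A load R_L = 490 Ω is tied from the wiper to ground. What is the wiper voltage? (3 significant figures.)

Lower segment x·R_p = 53.35 Ω; upper segment (1−x)·R_p = 18.75 Ω.
(x·R_p) ‖ R_L = 48.11 Ω.
V_out = 3.63 × 48.11/(18.75 + 48.11) = 2.612 mV.

V_out ≈ 2.61 mV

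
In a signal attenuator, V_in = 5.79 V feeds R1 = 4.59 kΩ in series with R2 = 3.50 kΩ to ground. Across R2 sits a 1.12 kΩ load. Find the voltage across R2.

The load sits in parallel with R2, giving an effective lower resistance R2' = R2·R_L/(R2+R_L) = 0.8485 kΩ.
Voltage divider with the loaded lower leg: V_out = 5.79 × 0.8485/(4.59 + 0.8485) = 5.79 × 0.1560 = 0.9033 V.
(Unloaded it would be 2.50 V; the load pulls it down.)

V_out ≈ 0.903 V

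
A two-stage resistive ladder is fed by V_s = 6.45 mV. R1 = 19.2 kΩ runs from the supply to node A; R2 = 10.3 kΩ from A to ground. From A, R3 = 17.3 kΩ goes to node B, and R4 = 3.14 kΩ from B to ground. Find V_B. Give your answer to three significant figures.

V_B ≈ 0.261 mV

Node A sees R2 in parallel with the series input of stage 2, R3 + R4 = 20.44 kΩ.
Effective lower resistance at A: R2 ‖ 20.44 = 6.849 kΩ.
So V_A = 6.45 × 0.2629 = 1.696 mV.
Then the unloaded second divider: V_B = V_A × R4/(R3+R4) = 1.696 × 0.1536 = 0.2605 mV.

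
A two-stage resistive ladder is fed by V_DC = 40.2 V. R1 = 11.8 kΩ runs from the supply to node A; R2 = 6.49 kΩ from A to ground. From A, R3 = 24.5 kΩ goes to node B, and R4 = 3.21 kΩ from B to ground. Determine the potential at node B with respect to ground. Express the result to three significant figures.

Node A sees R2 in parallel with the series input of stage 2, R3 + R4 = 27.71 kΩ.
R2 ‖ (R3+R4) = 5.258 kΩ.
First divider: V_A = V_DC · 5.258/(11.8 + 5.258) = 12.39 V.
Then the unloaded second divider: V_B = V_A × R4/(R3+R4) = 12.39 × 0.1158 = 1.436 V.

V_B ≈ 1.44 V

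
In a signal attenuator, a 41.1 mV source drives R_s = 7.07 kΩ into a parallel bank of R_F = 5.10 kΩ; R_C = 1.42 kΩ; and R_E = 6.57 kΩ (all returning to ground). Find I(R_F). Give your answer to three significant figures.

I ≈ 0.955 µA

Parallel bank: R_p = 1/(1/5.10 + 1/1.42 + 1/6.57) = 0.9501 kΩ.
V_A = 41.1 × 0.9501/8.020 = 4.869 mV.
I(R_F) = V_A / R_F = 4.869/5.10 = 0.9547 µA.
(Equivalently: I_total = 5.125 µA, then current-divider fraction G_k/ΣG = 0.1863.)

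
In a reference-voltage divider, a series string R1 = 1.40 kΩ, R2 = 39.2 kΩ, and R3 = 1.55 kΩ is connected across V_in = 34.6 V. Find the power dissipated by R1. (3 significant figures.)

The common current is I = 34.6/42.15 = 0.8209 mA.
V(R1) = I·R = 1.149 V; P = V·I = 1.149 × 0.8209 = 0.9434 mW.

P ≈ 0.943 mW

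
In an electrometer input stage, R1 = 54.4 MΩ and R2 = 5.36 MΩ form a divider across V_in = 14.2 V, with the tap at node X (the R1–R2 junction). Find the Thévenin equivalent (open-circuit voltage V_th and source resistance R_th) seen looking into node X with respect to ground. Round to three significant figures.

V_th ≈ 1.27 V, R_th ≈ 4.88 MΩ

Open-circuit (no load on X): V_th = V_in · R2/(R1 + R2) = 14.2 × 5.36/(54.40 + 5.36) = 1.274 V.
Looking into X with the source shorted: R_th = R1·R2/(R1+R2) = 54.40 × 5.36/59.76 = 4.879 MΩ.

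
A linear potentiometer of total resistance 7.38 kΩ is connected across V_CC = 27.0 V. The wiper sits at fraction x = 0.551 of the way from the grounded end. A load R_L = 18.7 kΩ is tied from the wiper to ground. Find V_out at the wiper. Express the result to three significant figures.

V_out ≈ 13.6 V

Lower segment x·R_p = 4.066 kΩ; upper segment (1−x)·R_p = 3.314 kΩ.
Lower segment in parallel with the load: 4.066 ‖ 18.7 = 3.340 kΩ.
V_out = 27.0 × 3.340/(3.314 + 3.340) = 13.55 V.
(Unloaded: V_out = x·V_CC = 14.9 V.)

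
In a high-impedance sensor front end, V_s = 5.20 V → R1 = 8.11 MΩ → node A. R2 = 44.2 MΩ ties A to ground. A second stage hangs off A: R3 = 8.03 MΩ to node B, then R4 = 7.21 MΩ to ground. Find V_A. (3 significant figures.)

V_A ≈ 3.03 V

Node A sees R2 in parallel with the series input of stage 2, R3 + R4 = 15.24 MΩ.
Effective lower resistance at A: R2 ‖ 15.24 = 11.33 MΩ.
V_A = 5.20 × 11.33/(8.11 + 11.33) = 3.031 V.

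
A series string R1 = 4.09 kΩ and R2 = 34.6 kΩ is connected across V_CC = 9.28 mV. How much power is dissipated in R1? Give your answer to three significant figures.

ΣR = 38.69 kΩ → I = 9.28/38.69 = 0.2399 µA.
V(R1) = I·R = 0.9810 mV; P = V·I = 0.9810 × 0.2399 = 0.2353 nW.

P ≈ 0.235 nW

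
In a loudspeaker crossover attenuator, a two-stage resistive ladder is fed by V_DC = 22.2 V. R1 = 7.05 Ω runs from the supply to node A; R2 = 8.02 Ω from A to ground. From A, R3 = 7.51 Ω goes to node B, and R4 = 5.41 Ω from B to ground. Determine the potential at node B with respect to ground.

V_B ≈ 3.83 V

Node A sees R2 in parallel with the series input of stage 2, R3 + R4 = 12.92 Ω.
R2 ‖ (R3+R4) = 4.948 Ω.
So V_A = 22.2 × 0.4124 = 9.156 V.
Then the unloaded second divider: V_B = V_A × R4/(R3+R4) = 9.156 × 0.4187 = 3.834 V.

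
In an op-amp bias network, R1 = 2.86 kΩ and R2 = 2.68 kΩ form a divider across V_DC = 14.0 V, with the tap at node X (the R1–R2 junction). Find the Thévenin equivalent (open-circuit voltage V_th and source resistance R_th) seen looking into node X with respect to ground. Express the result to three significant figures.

V_th ≈ 6.77 V, R_th ≈ 1.38 kΩ

V_th is the unloaded tap voltage: V_DC · R2/(R1+R2) = 14.0 × 0.4838 = 6.773 V.
With V_DC suppressed (replaced by a short), R_th = R1 ‖ R2 = (2.860 × 2.68)/(2.860 + 2.68) = 1.384 kΩ.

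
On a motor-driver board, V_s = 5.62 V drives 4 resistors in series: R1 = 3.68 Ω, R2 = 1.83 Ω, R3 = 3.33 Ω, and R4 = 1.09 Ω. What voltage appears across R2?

V ≈ 1.04 V

Series total: ΣR = 3.68 + 1.83 + 3.33 + 1.09 = 9.930 Ω.
By the voltage-divider rule, V = 5.62 × 1.830/9.930 = 1.036 V.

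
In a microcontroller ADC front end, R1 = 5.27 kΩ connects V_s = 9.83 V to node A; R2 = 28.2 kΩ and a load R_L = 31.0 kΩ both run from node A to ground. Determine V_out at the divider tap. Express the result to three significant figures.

The load sits in parallel with R2, giving an effective lower resistance R2' = R2·R_L/(R2+R_L) = 14.77 kΩ.
Now apply the divider: V_out = 9.83 × 0.7370 = 7.245 V.
(Unloaded it would be 8.28 V; the load pulls it down.)

V_out ≈ 7.24 V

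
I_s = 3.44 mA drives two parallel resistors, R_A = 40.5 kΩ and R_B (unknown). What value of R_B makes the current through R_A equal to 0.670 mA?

R_B ≈ 9.80 kΩ

The fraction through R_A equals R_B/(R_A+R_B).
With f = 0.1948, R_B = R_A · f/(1−f) = 40.5 × 0.2419 = 9.796 kΩ.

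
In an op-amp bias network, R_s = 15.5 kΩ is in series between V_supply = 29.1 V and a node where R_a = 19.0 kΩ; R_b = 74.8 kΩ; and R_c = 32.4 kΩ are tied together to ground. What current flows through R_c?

I ≈ 0.359 mA

Equivalent of the parallel group: R_p = 10.32 kΩ.
V_A = 29.1 × 10.32/25.82 = 11.63 V.
I(R_c) = V_A / R_c = 11.63/32.4 = 0.3591 mA.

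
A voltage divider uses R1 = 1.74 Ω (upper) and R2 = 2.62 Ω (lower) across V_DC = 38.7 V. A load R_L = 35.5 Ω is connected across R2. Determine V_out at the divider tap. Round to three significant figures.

First combine the lower leg with the load: R2 ‖ R_L = 2.440 Ω.
Now apply the divider: V_out = 38.7 × 0.5837 = 22.59 V.
(Unloaded it would be 23.3 V; the load pulls it down.)

V_out ≈ 22.6 V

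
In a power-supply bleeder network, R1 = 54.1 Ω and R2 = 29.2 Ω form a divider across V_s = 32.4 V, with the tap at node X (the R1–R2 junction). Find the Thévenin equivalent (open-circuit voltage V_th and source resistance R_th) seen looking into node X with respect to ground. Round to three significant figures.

V_th ≈ 11.4 V, R_th ≈ 19.0 Ω

With X open, the divider is unloaded: V_th = 32.4 × 29.2/83.30 = 11.36 V.
Zeroing V_s shorts the top of R1 to ground, so R_th = R1 ‖ R2 = 18.96 Ω.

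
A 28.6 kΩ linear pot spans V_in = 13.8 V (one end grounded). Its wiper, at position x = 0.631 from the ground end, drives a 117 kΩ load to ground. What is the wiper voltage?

Lower segment x·R_p = 18.05 kΩ; upper segment (1−x)·R_p = 10.55 kΩ.
R_L loads the lower segment: effective lower R = 15.63 kΩ.
Loaded-divider output: V_out = 13.8 × 0.5970 = 8.239 V.

V_out ≈ 8.24 V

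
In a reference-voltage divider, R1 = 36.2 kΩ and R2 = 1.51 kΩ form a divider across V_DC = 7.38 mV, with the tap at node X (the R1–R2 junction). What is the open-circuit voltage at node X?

With X open, the divider is unloaded: V_th = 7.38 × 1.51/37.71 = 0.2955 mV.

V_th ≈ 0.296 mV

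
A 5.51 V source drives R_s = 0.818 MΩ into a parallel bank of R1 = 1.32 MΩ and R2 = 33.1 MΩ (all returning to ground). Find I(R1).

I ≈ 2.54 µA

Combine the parallel branches: R_p = (1/1.32 + 1/33.1)⁻¹ = 1.269 MΩ.
V_A by voltage divider: V_A = 5.51 × 1.269/(0.818 + 1.269) = 3.351 V.
Branch current I = V_A/R1 = 3.351/1.32 = 2.538 µA.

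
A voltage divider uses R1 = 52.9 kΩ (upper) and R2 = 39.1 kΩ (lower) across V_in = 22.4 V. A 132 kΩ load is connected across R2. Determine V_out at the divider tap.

V_out ≈ 8.13 V

R2 ‖ R_L = (39.1 × 132)/(39.1 + 132) = 30.16 kΩ.
Now apply the divider: V_out = 22.4 × 0.3631 = 8.135 V.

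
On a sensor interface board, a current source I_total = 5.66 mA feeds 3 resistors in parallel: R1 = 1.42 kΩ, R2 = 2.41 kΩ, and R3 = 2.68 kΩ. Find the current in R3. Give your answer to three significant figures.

I ≈ 1.42 mA

Total conductance ΣG = 1/1.42 + 1/2.41 + 1/2.68 = 1.492 (units of 1/kΩ).
R3 takes the fraction G_k/ΣG = 0.3731/1.492 = 0.2500, so I = 5.66 × 0.2500 = 1.415 mA.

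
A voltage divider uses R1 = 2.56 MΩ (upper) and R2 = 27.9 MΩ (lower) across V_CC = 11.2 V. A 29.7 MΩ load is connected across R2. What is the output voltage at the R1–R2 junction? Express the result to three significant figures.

V_out ≈ 9.51 V

R2 ‖ R_L = (27.9 × 29.7)/(27.9 + 29.7) = 14.39 MΩ.
Then V_out = V_CC · R2'/(R1 + R2') = 11.2 × 14.39/16.95 = 9.508 V.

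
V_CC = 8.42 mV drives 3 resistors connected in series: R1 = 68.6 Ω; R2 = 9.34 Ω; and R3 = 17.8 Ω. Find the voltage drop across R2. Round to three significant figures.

ΣR = 68.6 + 9.34 + 17.8 = 95.74 Ω.
V = V_CC · R/ΣR = 8.42 × 0.09756 = 0.8214 mV.

V ≈ 0.821 mV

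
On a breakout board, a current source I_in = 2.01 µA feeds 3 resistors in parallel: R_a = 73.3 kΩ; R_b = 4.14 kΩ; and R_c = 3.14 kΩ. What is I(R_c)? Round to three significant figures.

I ≈ 1.12 µA

Conductances: ΣG = 1/73.3 + 1/4.14 + 1/3.14 = 0.5737 (1/kΩ).
Current divider: I(R_c) = I_in · G_k/ΣG = 2.01 × (0.3185/0.5737) = 2.01 × 0.5552 = 1.116 µA.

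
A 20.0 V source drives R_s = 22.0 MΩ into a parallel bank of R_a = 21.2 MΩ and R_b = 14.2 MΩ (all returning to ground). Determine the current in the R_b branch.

Parallel bank: R_p = 1/(1/21.2 + 1/14.2) = 8.504 MΩ.
Node voltage V_A = V_CC · R_p/(R_s + R_p) = 20.0 × 0.2788 = 5.576 V.
Branch current I = V_A/R_b = 5.576/14.2 = 0.3927 µA.

I ≈ 0.393 µA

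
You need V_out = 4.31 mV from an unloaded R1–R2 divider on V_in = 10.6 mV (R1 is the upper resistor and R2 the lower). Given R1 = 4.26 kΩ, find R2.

R2 ≈ 2.92 kΩ

Required fraction k = V_out/V_in = 0.4066.
So R2 = R1 · V_out/(V_in − V_out) = 4.26 × 4.31/(10.6 − 4.31) = 4.26 × 0.6852 = 2.919 kΩ.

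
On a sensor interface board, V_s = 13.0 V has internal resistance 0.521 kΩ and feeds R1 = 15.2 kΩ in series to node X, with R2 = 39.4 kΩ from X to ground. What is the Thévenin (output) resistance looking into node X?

R_th ≈ 11.2 kΩ

R1' = 0.521 + 15.2 = 15.72 kΩ (source resistance + R1).
Zeroing V_s shorts the top of R1' to ground, so R_th = R1' ‖ R2 = 11.24 kΩ.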